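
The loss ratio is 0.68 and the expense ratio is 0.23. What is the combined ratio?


Combined ratio = loss ratio + expense ratio
= 0.68 + 0.23
= 0.91


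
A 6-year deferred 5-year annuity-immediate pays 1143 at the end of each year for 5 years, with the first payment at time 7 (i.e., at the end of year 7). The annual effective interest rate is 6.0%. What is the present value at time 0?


PV at time 6 of the 5-year annuity-immediate:
a_n = 1143 * (1-(1+0.06)^(-5))/0.06 = 4814.7318
Discount back 6 years to time 0:
PV = 4814.7318 * (1+0.06)^(-6)
= 4814.7318 * 0.704961
= 3394.1959


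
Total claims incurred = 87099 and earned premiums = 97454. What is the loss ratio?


Loss ratio = claims / premiums
= 87099 / 97454
= 0.8937


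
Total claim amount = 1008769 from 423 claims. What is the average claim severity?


severity = total / number
= 1008769 / 423
= 2384.7967


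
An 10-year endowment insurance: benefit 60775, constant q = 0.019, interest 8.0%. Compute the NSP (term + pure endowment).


Term component = 7204.289
Pure endowment = 10_p_x * v^10 * benefit = 0.825449 * 0.463193 * 60775 = 23236.8624
NSP = 30441.1514


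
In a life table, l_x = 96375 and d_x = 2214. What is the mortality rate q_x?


q_x = d_x / l_x
= 2214 / 96375
= 0.023


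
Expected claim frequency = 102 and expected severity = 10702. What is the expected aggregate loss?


E[S] = E[N] * E[X]
= 102 * 10702
= 1.0916e+06


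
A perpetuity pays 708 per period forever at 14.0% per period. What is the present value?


PV = PMT / i
= 708 / 0.14
= 5057.1429


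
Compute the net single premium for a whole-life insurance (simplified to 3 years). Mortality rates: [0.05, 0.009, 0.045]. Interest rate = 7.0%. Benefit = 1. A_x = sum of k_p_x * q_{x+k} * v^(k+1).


v = 0.934579
Year 0: k_p_x=1.0, q=0.05, term=0.046729
Year 1: k_p_x=0.95, q=0.009, term=0.007468
Year 2: k_p_x=0.94145, q=0.045, term=0.034583
A_x = 0.0888


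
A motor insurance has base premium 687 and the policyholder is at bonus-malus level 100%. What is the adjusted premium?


adjusted = base * BM_level / 100
= 687 * 100 / 100
= 687 * 1.0
= 687.0


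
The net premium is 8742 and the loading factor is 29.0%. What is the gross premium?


Gross = net * (1 + loading)
= 8742 * (1 + 0.29)
= 8742 * 1.29
= 11277.18


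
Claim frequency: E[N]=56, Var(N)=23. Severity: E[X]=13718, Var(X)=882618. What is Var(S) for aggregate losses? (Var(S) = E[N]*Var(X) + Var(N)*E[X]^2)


Var(S) = E[N]*Var(X) + Var(N)*E[X]^2
= 56*882618 + 23*13718^2
= 49426608 + 4328221052
= 4.3776e+09


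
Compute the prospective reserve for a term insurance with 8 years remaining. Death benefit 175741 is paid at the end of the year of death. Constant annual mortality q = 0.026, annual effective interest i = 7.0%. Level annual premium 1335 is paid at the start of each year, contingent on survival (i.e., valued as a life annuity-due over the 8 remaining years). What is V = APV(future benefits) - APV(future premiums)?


v = 1/(1+i) = 0.934579
APV(future benefits) per unit = sum_{k=0}^{7} k_p_x * q * v^(k+1) = 0.143159
APV(future benefits) = 175741 * 0.143159 = 25158.9084
Life annuity-due factor ä_{x:8} = sum_{k=0}^{7} k_p_x * v^k = 5.891544
APV(future premiums) = 1335 * 5.891544 = 7865.2113
V = 25158.9084 - 7865.2113
= 17293.6971


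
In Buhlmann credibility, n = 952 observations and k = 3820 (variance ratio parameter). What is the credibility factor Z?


Z = n / (n + k)
= 952 / (952 + 3820)
= 952 / 4772
= 0.1995


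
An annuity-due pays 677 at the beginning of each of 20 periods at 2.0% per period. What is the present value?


PV_due = PMT * (1-(1+i)^(-n))/i * (1+i)
PV_immediate = 11069.9204
PV_due = 11069.9204 * 1.02
= 11291.3188


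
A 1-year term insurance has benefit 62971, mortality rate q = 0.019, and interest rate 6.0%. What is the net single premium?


NSP = benefit * q * v
v = 1/(1+i) = 0.943396
NSP = 62971 * 0.019 * 0.943396
= 1128.7255


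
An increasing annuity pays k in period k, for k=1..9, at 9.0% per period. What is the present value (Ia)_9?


(Ia)_n = sum_{k=1}^{n} k * v^k, v = 1/(1+i)
v = 0.917431
Sum computed term by term:
(Ia)_9 = 26.5663


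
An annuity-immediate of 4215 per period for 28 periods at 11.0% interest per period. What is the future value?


FV = PMT * ((1+i)^n - 1) / i
= 4215 * ((1.11)^28 - 1) / 0.11
= 4215 * (18.579901 - 1) / 0.11
= 673629.86


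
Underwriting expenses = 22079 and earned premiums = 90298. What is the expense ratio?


Expense ratio = expenses / premiums
= 22079 / 90298
= 0.2445


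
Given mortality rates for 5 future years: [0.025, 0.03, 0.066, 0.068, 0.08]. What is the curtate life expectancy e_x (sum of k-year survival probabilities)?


e_x = sum_{k=1}^{n} k_p_x
k_p_x values:
  1_p_x = 0.975
  2_p_x = 0.94575
  3_p_x = 0.88333
  4_p_x = 0.823264
  5_p_x = 0.757403
e_x = 4.3847


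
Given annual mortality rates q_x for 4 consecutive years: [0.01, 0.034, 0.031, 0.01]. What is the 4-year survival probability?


p_k = 1 - q_k for each year
Survival = product of (1 - q_k)
= 0.99 * 0.966 * 0.969 * 0.99
= 0.9174


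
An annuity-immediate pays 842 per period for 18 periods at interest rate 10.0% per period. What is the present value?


PV = PMT * (1 - (1+i)^(-n)) / i
= 842 * (1 - (1+0.1)^(-18)) / 0.1
= 842 * (1 - 0.179859) / 0.1
= 842 * 8.201412
= 6905.589


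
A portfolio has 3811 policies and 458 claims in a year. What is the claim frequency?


frequency = claims / policies
= 458 / 3811
= 0.1202


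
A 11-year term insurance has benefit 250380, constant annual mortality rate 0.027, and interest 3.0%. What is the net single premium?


NSP = benefit * sum_{k=0}^{n-1} k_p_x * q * v^(k+1)
With constant q=0.027, v=0.970874
Sum = 0.220451
NSP = 250380 * 0.220451
= 55196.5187


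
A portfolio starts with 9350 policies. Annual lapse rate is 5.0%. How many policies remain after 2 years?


remaining = initial * (1 - lapse)^years
= 9350 * (1 - 0.05)^2
= 9350 * 0.9025
= 8438.375


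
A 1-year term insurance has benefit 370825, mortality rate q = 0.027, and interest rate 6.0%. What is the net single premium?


NSP = benefit * q * v
v = 1/(1+i) = 0.943396
NSP = 370825 * 0.027 * 0.943396
= 9445.5425


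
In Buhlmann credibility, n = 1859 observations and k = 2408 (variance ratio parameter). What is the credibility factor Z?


Z = n / (n + k)
= 1859 / (1859 + 2408)
= 1859 / 4267
= 0.4357


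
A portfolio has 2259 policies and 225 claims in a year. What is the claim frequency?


frequency = claims / policies
= 225 / 2259
= 0.0996


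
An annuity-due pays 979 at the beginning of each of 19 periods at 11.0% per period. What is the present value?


PV_due = PMT * (1-(1+i)^(-n))/i * (1+i)
PV_immediate = 7674.669
PV_due = 7674.669 * 1.11
= 8518.8826


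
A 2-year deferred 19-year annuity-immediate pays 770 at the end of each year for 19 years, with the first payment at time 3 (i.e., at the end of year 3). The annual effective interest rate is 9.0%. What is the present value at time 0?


PV at time 2 of the 19-year annuity-immediate:
a_n = 770 * (1-(1+0.09)^(-19))/0.09 = 6891.5884
Discount back 2 years to time 0:
PV = 6891.5884 * (1+0.09)^(-2)
= 6891.5884 * 0.84168
= 5800.5121


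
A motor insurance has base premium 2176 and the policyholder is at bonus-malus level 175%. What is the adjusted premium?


adjusted = base * BM_level / 100
= 2176 * 175 / 100
= 2176 * 1.75
= 3808.0


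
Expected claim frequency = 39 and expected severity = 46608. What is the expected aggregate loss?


E[S] = E[N] * E[X]
= 39 * 46608
= 1.8177e+06


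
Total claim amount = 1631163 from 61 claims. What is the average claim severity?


severity = total / number
= 1631163 / 61
= 26740.377


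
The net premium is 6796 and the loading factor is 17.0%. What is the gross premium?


Gross = net * (1 + loading)
= 6796 * (1 + 0.17)
= 6796 * 1.17
= 7951.32


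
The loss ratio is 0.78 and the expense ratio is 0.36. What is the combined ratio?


Combined ratio = loss ratio + expense ratio
= 0.78 + 0.36
= 1.14


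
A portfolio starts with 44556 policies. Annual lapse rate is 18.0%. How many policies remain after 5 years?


remaining = initial * (1 - lapse)^years
= 44556 * (1 - 0.18)^5
= 44556 * 0.37074
= 16518.6845


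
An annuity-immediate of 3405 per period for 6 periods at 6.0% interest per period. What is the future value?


FV = PMT * ((1+i)^n - 1) / i
= 3405 * ((1.06)^6 - 1) / 0.06
= 3405 * (1.418519 - 1) / 0.06
= 23750.9596


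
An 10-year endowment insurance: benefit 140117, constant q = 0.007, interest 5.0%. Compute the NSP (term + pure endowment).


Term component = 7360.1339
Pure endowment = 10_p_x * v^10 * benefit = 0.932164 * 0.613913 * 140117 = 80184.4814
NSP = 87544.6152


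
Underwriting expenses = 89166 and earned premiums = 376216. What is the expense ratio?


Expense ratio = expenses / premiums
= 89166 / 376216
= 0.237


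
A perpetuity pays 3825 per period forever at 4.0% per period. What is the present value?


PV = PMT / i
= 3825 / 0.04
= 95625.0


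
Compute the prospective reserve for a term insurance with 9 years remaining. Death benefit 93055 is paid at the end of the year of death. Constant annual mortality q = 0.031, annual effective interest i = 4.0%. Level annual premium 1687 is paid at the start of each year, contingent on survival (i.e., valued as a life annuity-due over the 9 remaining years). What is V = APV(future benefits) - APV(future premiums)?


v = 1/(1+i) = 0.961538
APV(future benefits) per unit = sum_{k=0}^{8} k_p_x * q * v^(k+1) = 0.205564
APV(future benefits) = 93055 * 0.205564 = 19128.7301
Life annuity-due factor ä_{x:9} = sum_{k=0}^{8} k_p_x * v^k = 6.896331
APV(future premiums) = 1687 * 6.896331 = 11634.1097
V = 19128.7301 - 11634.1097
= 7494.6204


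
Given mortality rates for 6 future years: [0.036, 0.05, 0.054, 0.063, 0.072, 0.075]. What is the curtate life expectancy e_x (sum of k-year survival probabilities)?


e_x = sum_{k=1}^{n} k_p_x
k_p_x values:
  1_p_x = 0.964
  2_p_x = 0.9158
  3_p_x = 0.866347
  4_p_x = 0.811767
  5_p_x = 0.75332
  6_p_x = 0.696821
e_x = 5.0081


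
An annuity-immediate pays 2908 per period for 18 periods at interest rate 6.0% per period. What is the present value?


PV = PMT * (1 - (1+i)^(-n)) / i
= 2908 * (1 - (1+0.06)^(-18)) / 0.06
= 2908 * (1 - 0.350344) / 0.06
= 2908 * 10.827603
= 31486.6709


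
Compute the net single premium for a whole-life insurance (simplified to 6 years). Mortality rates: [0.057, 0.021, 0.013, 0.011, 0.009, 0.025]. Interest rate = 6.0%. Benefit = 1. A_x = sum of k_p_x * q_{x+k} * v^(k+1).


v = 0.943396
Year 0: k_p_x=1.0, q=0.057, term=0.053774
Year 1: k_p_x=0.943, q=0.021, term=0.017625
Year 2: k_p_x=0.923197, q=0.013, term=0.010077
Year 3: k_p_x=0.911195, q=0.011, term=0.007939
Year 4: k_p_x=0.901172, q=0.009, term=0.006061
Year 5: k_p_x=0.893062, q=0.025, term=0.015739
A_x = 0.1112


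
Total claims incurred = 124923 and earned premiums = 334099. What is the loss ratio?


Loss ratio = claims / premiums
= 124923 / 334099
= 0.3739


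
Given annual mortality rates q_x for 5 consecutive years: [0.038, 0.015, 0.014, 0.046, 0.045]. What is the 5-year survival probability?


p_k = 1 - q_k for each year
Survival = product of (1 - q_k)
= 0.962 * 0.985 * 0.986 * 0.954 * 0.955
= 0.8512


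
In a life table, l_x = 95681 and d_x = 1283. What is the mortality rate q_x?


q_x = d_x / l_x
= 1283 / 95681
= 0.0134


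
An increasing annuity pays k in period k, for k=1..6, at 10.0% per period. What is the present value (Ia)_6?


(Ia)_n = sum_{k=1}^{n} k * v^k, v = 1/(1+i)
v = 0.909091
Sum computed term by term:
(Ia)_6 = 14.0394


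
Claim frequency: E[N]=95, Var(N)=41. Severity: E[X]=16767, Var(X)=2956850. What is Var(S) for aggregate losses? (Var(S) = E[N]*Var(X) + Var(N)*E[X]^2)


Var(S) = E[N]*Var(X) + Var(N)*E[X]^2
= 95*2956850 + 41*16767^2
= 280900750 + 11526423849
= 1.1807e+10


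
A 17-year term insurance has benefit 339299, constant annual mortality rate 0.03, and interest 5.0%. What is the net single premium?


NSP = benefit * sum_{k=0}^{n-1} k_p_x * q * v^(k+1)
With constant q=0.03, v=0.952381
Sum = 0.277516
NSP = 339299 * 0.277516
= 94160.9527


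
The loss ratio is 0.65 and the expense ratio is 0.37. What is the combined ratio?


Combined ratio = loss ratio + expense ratio
= 0.65 + 0.37
= 1.02


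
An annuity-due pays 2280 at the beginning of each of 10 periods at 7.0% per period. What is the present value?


PV_due = PMT * (1-(1+i)^(-n))/i * (1+i)
PV_immediate = 16013.7659
PV_due = 16013.7659 * 1.07
= 17134.7295


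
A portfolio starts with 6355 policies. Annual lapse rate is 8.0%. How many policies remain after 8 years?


remaining = initial * (1 - lapse)^years
= 6355 * (1 - 0.08)^8
= 6355 * 0.513219
= 3261.5059


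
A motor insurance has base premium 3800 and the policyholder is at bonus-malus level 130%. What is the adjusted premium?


adjusted = base * BM_level / 100
= 3800 * 130 / 100
= 3800 * 1.3
= 4940.0


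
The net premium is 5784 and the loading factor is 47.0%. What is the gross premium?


Gross = net * (1 + loading)
= 5784 * (1 + 0.47)
= 5784 * 1.47
= 8502.48


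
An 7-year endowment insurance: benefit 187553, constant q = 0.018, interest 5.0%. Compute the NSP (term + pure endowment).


Term component = 18576.2625
Pure endowment = 7_p_x * v^7 * benefit = 0.880604 * 0.710681 * 187553 = 117376.0084
NSP = 135952.2709


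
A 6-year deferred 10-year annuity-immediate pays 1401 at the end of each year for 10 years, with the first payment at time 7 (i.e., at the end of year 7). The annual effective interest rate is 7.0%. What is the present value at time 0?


PV at time 6 of the 10-year annuity-immediate:
a_n = 1401 * (1-(1+0.07)^(-10))/0.07 = 9840.0377
Discount back 6 years to time 0:
PV = 9840.0377 * (1+0.07)^(-6)
= 9840.0377 * 0.666342
= 6556.8326


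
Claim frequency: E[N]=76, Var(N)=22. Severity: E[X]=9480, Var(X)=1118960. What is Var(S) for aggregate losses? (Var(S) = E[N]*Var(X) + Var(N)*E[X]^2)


Var(S) = E[N]*Var(X) + Var(N)*E[X]^2
= 76*1118960 + 22*9480^2
= 85040960 + 1977148800
= 2.0622e+09


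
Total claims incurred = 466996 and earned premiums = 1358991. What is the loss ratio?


Loss ratio = claims / premiums
= 466996 / 1358991
= 0.3436


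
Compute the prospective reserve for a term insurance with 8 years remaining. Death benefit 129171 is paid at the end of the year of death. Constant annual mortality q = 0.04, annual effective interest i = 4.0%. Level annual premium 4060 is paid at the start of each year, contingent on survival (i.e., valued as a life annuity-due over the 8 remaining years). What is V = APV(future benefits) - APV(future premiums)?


v = 1/(1+i) = 0.961538
APV(future benefits) per unit = sum_{k=0}^{7} k_p_x * q * v^(k+1) = 0.236444
APV(future benefits) = 129171 * 0.236444 = 30541.6886
Life annuity-due factor ä_{x:8} = sum_{k=0}^{7} k_p_x * v^k = 6.14754
APV(future premiums) = 4060 * 6.14754 = 24959.0128
V = 30541.6886 - 24959.0128
= 5582.6757


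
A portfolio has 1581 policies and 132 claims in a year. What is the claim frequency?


frequency = claims / policies
= 132 / 1581
= 0.0835


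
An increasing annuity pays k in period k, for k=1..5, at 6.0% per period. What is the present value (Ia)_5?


(Ia)_n = sum_{k=1}^{n} k * v^k, v = 1/(1+i)
v = 0.943396
Sum computed term by term:
(Ia)_5 = 12.1469


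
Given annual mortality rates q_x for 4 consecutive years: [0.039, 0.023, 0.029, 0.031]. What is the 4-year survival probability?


p_k = 1 - q_k for each year
Survival = product of (1 - q_k)
= 0.961 * 0.977 * 0.971 * 0.969
= 0.8834


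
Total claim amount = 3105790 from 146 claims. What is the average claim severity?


severity = total / number
= 3105790 / 146
= 21272.5342


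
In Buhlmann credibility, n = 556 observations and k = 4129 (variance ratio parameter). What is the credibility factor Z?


Z = n / (n + k)
= 556 / (556 + 4129)
= 556 / 4685
= 0.1187


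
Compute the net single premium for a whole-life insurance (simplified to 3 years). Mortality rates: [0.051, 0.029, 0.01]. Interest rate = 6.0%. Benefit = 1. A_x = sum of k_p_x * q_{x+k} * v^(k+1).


v = 0.943396
Year 0: k_p_x=1.0, q=0.051, term=0.048113
Year 1: k_p_x=0.949, q=0.029, term=0.024494
Year 2: k_p_x=0.921479, q=0.01, term=0.007737
A_x = 0.0803


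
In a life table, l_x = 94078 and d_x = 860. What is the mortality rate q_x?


q_x = d_x / l_x
= 860 / 94078
= 0.0091


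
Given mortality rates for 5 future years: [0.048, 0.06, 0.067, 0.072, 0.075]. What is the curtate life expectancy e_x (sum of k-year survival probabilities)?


e_x = sum_{k=1}^{n} k_p_x
k_p_x values:
  1_p_x = 0.952
  2_p_x = 0.89488
  3_p_x = 0.834923
  4_p_x = 0.774809
  5_p_x = 0.716698
e_x = 4.1733


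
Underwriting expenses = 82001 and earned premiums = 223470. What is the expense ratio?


Expense ratio = expenses / premiums
= 82001 / 223470
= 0.3669


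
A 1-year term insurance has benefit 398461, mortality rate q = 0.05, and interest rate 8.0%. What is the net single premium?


NSP = benefit * q * v
v = 1/(1+i) = 0.925926
NSP = 398461 * 0.05 * 0.925926
= 18447.2685


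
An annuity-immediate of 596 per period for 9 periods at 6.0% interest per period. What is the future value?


FV = PMT * ((1+i)^n - 1) / i
= 596 * ((1.06)^9 - 1) / 0.06
= 596 * (1.689479 - 1) / 0.06
= 6848.8243


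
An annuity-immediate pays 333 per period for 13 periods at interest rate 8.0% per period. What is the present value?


PV = PMT * (1 - (1+i)^(-n)) / i
= 333 * (1 - (1+0.08)^(-13)) / 0.08
= 333 * (1 - 0.367698) / 0.08
= 333 * 7.903776
= 2631.9574


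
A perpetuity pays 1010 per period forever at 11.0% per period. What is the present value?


PV = PMT / i
= 1010 / 0.11
= 9181.8182


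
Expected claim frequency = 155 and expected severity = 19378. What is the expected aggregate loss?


E[S] = E[N] * E[X]
= 155 * 19378
= 3.0036e+06


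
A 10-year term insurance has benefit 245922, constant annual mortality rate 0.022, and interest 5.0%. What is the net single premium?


NSP = benefit * sum_{k=0}^{n-1} k_p_x * q * v^(k+1)
With constant q=0.022, v=0.952381
Sum = 0.155385
NSP = 245922 * 0.155385
= 38212.5088


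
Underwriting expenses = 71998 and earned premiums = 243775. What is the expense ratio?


Expense ratio = expenses / premiums
= 71998 / 243775
= 0.2953


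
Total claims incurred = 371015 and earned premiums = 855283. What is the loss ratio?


Loss ratio = claims / premiums
= 371015 / 855283
= 0.4338


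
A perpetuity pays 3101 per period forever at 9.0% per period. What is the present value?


PV = PMT / i
= 3101 / 0.09
= 34455.5556


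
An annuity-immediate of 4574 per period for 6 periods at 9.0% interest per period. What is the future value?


FV = PMT * ((1+i)^n - 1) / i
= 4574 * ((1.09)^6 - 1) / 0.09
= 4574 * (1.6771 - 1) / 0.09
= 34411.7323


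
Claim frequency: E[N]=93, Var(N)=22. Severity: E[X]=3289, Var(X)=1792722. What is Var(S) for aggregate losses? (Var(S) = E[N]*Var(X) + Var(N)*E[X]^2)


Var(S) = E[N]*Var(X) + Var(N)*E[X]^2
= 93*1792722 + 22*3289^2
= 166723146 + 237985462
= 4.0471e+08


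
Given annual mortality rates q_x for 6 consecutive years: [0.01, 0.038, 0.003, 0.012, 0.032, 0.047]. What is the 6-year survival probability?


p_k = 1 - q_k for each year
Survival = product of (1 - q_k)
= 0.99 * 0.962 * 0.997 * 0.988 * 0.968 * 0.953
= 0.8654


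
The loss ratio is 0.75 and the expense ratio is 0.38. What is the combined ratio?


Combined ratio = loss ratio + expense ratio
= 0.75 + 0.38
= 1.13


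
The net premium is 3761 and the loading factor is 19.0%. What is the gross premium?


Gross = net * (1 + loading)
= 3761 * (1 + 0.19)
= 3761 * 1.19
= 4475.59


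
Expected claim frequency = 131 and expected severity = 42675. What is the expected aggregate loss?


E[S] = E[N] * E[X]
= 131 * 42675
= 5.5904e+06


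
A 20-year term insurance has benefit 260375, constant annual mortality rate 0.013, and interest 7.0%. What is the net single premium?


NSP = benefit * sum_{k=0}^{n-1} k_p_x * q * v^(k+1)
With constant q=0.013, v=0.934579
Sum = 0.125471
NSP = 260375 * 0.125471
= 32669.5499


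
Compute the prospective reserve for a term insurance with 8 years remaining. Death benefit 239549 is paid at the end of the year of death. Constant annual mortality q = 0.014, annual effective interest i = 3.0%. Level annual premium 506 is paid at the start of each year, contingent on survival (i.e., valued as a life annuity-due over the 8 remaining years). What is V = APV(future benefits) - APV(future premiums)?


v = 1/(1+i) = 0.970874
APV(future benefits) per unit = sum_{k=0}^{7} k_p_x * q * v^(k+1) = 0.093797
APV(future benefits) = 239549 * 0.093797 = 22469.0504
Life annuity-due factor ä_{x:8} = sum_{k=0}^{7} k_p_x * v^k = 6.900802
APV(future premiums) = 506 * 6.900802 = 3491.8056
V = 22469.0504 - 3491.8056
= 18977.2447


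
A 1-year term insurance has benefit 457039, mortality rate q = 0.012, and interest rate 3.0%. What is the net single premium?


NSP = benefit * q * v
v = 1/(1+i) = 0.970874
NSP = 457039 * 0.012 * 0.970874
= 5324.7262


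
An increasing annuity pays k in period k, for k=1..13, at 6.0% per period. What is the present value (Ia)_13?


(Ia)_n = sum_{k=1}^{n} k * v^k, v = 1/(1+i)
v = 0.943396
Sum computed term by term:
(Ia)_13 = 54.8156


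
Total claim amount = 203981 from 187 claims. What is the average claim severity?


severity = total / number
= 203981 / 187
= 1090.8075


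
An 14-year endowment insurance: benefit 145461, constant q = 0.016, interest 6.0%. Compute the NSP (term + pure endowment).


Term component = 19816.4413
Pure endowment = 14_p_x * v^14 * benefit = 0.797869 * 0.442301 * 145461 = 51332.9039
NSP = 71149.3452


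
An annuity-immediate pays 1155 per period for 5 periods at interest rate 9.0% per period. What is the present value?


PV = PMT * (1 - (1+i)^(-n)) / i
= 1155 * (1 - (1+0.09)^(-5)) / 0.09
= 1155 * (1 - 0.649931) / 0.09
= 1155 * 3.889651
= 4492.5472


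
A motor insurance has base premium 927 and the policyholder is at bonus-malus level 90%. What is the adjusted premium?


adjusted = base * BM_level / 100
= 927 * 90 / 100
= 927 * 0.9
= 834.3


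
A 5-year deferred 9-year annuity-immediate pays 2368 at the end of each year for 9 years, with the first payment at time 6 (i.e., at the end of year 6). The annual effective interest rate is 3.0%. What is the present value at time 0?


PV at time 5 of the 9-year annuity-immediate:
a_n = 2368 * (1-(1+0.03)^(-9))/0.03 = 18437.5059
Discount back 5 years to time 0:
PV = 18437.5059 * (1+0.03)^(-5)
= 18437.5059 * 0.862609
= 15904.3546


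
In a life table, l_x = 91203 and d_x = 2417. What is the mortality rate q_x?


q_x = d_x / l_x
= 2417 / 91203
= 0.0265


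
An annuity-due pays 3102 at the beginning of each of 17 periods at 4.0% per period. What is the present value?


PV_due = PMT * (1-(1+i)^(-n))/i * (1+i)
PV_immediate = 37737.9048
PV_due = 37737.9048 * 1.04
= 39247.421


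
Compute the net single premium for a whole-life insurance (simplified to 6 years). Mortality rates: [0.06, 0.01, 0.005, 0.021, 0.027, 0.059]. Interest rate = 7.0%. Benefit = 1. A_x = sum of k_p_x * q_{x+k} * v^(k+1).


v = 0.934579
Year 0: k_p_x=1.0, q=0.06, term=0.056075
Year 1: k_p_x=0.94, q=0.01, term=0.00821
Year 2: k_p_x=0.9306, q=0.005, term=0.003798
Year 3: k_p_x=0.925947, q=0.021, term=0.014834
Year 4: k_p_x=0.906502, q=0.027, term=0.017451
Year 5: k_p_x=0.882027, q=0.059, term=0.034676
A_x = 0.135


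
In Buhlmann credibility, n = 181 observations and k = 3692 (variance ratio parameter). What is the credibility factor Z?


Z = n / (n + k)
= 181 / (181 + 3692)
= 181 / 3873
= 0.0467


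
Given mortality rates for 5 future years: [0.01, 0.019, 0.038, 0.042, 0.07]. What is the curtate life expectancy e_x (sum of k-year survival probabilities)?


e_x = sum_{k=1}^{n} k_p_x
k_p_x values:
  1_p_x = 0.99
  2_p_x = 0.97119
  3_p_x = 0.934285
  4_p_x = 0.895045
  5_p_x = 0.832392
e_x = 4.6229


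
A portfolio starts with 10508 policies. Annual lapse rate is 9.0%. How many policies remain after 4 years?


remaining = initial * (1 - lapse)^years
= 10508 * (1 - 0.09)^4
= 10508 * 0.68575
= 7205.8569


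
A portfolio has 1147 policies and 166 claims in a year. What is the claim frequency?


frequency = claims / policies
= 166 / 1147
= 0.1447


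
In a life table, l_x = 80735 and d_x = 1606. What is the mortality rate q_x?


q_x = d_x / l_x
= 1606 / 80735
= 0.0199


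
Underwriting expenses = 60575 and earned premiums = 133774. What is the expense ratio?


Expense ratio = expenses / premiums
= 60575 / 133774
= 0.4528


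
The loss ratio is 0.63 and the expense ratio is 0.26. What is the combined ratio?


Combined ratio = loss ratio + expense ratio
= 0.63 + 0.26
= 0.89


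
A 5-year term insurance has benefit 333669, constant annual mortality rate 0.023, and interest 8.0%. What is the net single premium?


NSP = benefit * sum_{k=0}^{n-1} k_p_x * q * v^(k+1)
With constant q=0.023, v=0.925926
Sum = 0.088018
NSP = 333669 * 0.088018
= 29368.72


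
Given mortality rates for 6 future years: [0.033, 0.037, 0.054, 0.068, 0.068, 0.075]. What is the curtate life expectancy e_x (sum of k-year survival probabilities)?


e_x = sum_{k=1}^{n} k_p_x
k_p_x values:
  1_p_x = 0.967
  2_p_x = 0.931221
  3_p_x = 0.880935
  4_p_x = 0.821031
  5_p_x = 0.765201
  6_p_x = 0.707811
e_x = 5.0732


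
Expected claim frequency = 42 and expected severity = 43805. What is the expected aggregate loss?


E[S] = E[N] * E[X]
= 42 * 43805
= 1.8398e+06


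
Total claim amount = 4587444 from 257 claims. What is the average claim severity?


severity = total / number
= 4587444 / 257
= 17849.9767


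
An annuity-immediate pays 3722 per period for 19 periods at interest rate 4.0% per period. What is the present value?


PV = PMT * (1 - (1+i)^(-n)) / i
= 3722 * (1 - (1+0.04)^(-19)) / 0.04
= 3722 * (1 - 0.474642) / 0.04
= 3722 * 13.133939
= 48884.5224


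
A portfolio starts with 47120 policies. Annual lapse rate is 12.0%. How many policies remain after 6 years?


remaining = initial * (1 - lapse)^years
= 47120 * (1 - 0.12)^6
= 47120 * 0.464404
= 21882.7206


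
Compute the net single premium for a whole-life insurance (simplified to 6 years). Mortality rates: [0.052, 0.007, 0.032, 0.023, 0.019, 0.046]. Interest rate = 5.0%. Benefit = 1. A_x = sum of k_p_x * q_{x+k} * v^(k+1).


v = 0.952381
Year 0: k_p_x=1.0, q=0.052, term=0.049524
Year 1: k_p_x=0.948, q=0.007, term=0.006019
Year 2: k_p_x=0.941364, q=0.032, term=0.026022
Year 3: k_p_x=0.91124, q=0.023, term=0.017243
Year 4: k_p_x=0.890282, q=0.019, term=0.013254
Year 5: k_p_x=0.873366, q=0.046, term=0.029979
A_x = 0.142


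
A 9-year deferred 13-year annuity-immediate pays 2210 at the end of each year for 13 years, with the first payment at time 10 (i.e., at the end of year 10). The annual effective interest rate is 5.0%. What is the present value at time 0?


PV at time 9 of the 13-year annuity-immediate:
a_n = 2210 * (1-(1+0.05)^(-13))/0.05 = 20759.7963
Discount back 9 years to time 0:
PV = 20759.7963 * (1+0.05)^(-9)
= 20759.7963 * 0.644609
= 13381.9498


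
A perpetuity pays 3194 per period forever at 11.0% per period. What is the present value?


PV = PMT / i
= 3194 / 0.11
= 29036.3636


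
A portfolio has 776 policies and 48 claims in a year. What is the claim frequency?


frequency = claims / policies
= 48 / 776
= 0.0619


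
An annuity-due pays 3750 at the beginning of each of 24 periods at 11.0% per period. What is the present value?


PV_due = PMT * (1-(1+i)^(-n))/i * (1+i)
PV_immediate = 31305.5122
PV_due = 31305.5122 * 1.11
= 34749.1185


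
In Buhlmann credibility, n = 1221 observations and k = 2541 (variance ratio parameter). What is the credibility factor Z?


Z = n / (n + k)
= 1221 / (1221 + 2541)
= 1221 / 3762
= 0.3246


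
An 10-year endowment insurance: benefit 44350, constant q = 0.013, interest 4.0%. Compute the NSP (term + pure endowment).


Term component = 4430.6848
Pure endowment = 10_p_x * v^10 * benefit = 0.877347 * 0.675564 * 44350 = 26286.4391
NSP = 30717.1238


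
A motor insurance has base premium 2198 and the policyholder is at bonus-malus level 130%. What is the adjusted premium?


adjusted = base * BM_level / 100
= 2198 * 130 / 100
= 2198 * 1.3
= 2857.4


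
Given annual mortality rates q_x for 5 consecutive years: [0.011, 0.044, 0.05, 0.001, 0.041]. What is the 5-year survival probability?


p_k = 1 - q_k for each year
Survival = product of (1 - q_k)
= 0.989 * 0.956 * 0.95 * 0.999 * 0.959
= 0.8605


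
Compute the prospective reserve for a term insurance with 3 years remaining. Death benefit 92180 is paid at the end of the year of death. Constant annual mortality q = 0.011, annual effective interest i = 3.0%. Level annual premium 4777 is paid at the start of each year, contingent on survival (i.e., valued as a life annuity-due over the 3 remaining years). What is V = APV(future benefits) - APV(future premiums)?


v = 1/(1+i) = 0.970874
APV(future benefits) per unit = sum_{k=0}^{2} k_p_x * q * v^(k+1) = 0.03078
APV(future benefits) = 92180 * 0.03078 = 2837.3395
Life annuity-due factor ä_{x:3} = sum_{k=0}^{2} k_p_x * v^k = 2.882167
APV(future premiums) = 4777 * 2.882167 = 13768.1119
V = 2837.3395 - 13768.1119
= -10930.7724


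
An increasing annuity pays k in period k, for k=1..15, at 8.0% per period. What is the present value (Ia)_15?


(Ia)_n = sum_{k=1}^{n} k * v^k, v = 1/(1+i)
v = 0.925926
Sum computed term by term:
(Ia)_15 = 56.4451


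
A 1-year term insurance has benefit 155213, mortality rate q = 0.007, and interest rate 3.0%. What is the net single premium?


NSP = benefit * q * v
v = 1/(1+i) = 0.970874
NSP = 155213 * 0.007 * 0.970874
= 1054.8456


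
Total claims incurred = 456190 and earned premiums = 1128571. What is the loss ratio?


Loss ratio = claims / premiums
= 456190 / 1128571
= 0.4042


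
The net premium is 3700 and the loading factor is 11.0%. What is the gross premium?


Gross = net * (1 + loading)
= 3700 * (1 + 0.11)
= 3700 * 1.11
= 4107.0


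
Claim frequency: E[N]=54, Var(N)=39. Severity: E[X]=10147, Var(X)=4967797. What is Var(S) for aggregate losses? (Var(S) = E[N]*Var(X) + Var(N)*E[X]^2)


Var(S) = E[N]*Var(X) + Var(N)*E[X]^2
= 54*4967797 + 39*10147^2
= 268261038 + 4015502751
= 4.2838e+09


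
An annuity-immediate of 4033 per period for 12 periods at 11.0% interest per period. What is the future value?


FV = PMT * ((1+i)^n - 1) / i
= 4033 * ((1.11)^12 - 1) / 0.11
= 4033 * (3.498451 - 1) / 0.11
= 91602.2842


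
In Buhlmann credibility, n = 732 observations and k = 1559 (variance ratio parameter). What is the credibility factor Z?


Z = n / (n + k)
= 732 / (732 + 1559)
= 732 / 2291
= 0.3195


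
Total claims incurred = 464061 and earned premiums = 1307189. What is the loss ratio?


Loss ratio = claims / premiums
= 464061 / 1307189
= 0.355


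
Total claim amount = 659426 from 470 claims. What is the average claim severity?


severity = total / number
= 659426 / 470
= 1403.034


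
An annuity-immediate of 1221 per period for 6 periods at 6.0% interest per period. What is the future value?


FV = PMT * ((1+i)^n - 1) / i
= 1221 * ((1.06)^6 - 1) / 0.06
= 1221 * (1.418519 - 1) / 0.06
= 8516.8639


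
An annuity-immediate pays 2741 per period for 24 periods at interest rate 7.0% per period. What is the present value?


PV = PMT * (1 - (1+i)^(-n)) / i
= 2741 * (1 - (1+0.07)^(-24)) / 0.07
= 2741 * (1 - 0.197147) / 0.07
= 2741 * 11.469334
= 31437.4445


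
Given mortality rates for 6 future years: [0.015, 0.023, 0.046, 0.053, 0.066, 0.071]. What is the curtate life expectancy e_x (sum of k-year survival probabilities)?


e_x = sum_{k=1}^{n} k_p_x
k_p_x values:
  1_p_x = 0.985
  2_p_x = 0.962345
  3_p_x = 0.918077
  4_p_x = 0.869419
  5_p_x = 0.812037
  6_p_x = 0.754383
e_x = 5.3013


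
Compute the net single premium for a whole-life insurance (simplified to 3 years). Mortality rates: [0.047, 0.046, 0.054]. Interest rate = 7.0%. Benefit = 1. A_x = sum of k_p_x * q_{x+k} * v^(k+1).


v = 0.934579
Year 0: k_p_x=1.0, q=0.047, term=0.043925
Year 1: k_p_x=0.953, q=0.046, term=0.03829
Year 2: k_p_x=0.909162, q=0.054, term=0.040076
A_x = 0.1223


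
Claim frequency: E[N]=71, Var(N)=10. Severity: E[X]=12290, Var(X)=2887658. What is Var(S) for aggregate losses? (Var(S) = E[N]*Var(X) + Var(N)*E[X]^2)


Var(S) = E[N]*Var(X) + Var(N)*E[X]^2
= 71*2887658 + 10*12290^2
= 205023718 + 1510441000
= 1.7155e+09


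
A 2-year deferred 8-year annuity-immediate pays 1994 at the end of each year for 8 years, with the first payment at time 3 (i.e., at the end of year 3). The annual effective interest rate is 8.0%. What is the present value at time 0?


PV at time 2 of the 8-year annuity-immediate:
a_n = 1994 * (1-(1+0.08)^(-8))/0.08 = 11458.7981
Discount back 2 years to time 0:
PV = 11458.7981 * (1+0.08)^(-2)
= 11458.7981 * 0.857339
= 9824.0724


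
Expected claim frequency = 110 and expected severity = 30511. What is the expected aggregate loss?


E[S] = E[N] * E[X]
= 110 * 30511
= 3.3562e+06


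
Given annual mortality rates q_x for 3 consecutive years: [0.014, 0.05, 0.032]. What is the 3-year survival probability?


p_k = 1 - q_k for each year
Survival = product of (1 - q_k)
= 0.986 * 0.95 * 0.968
= 0.9067


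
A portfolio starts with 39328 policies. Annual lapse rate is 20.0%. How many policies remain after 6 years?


remaining = initial * (1 - lapse)^years
= 39328 * (1 - 0.2)^6
= 39328 * 0.262144
= 10309.5992


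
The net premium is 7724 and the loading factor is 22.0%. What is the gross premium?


Gross = net * (1 + loading)
= 7724 * (1 + 0.22)
= 7724 * 1.22
= 9423.28


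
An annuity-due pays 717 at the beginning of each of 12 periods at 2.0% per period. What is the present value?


PV_due = PMT * (1-(1+i)^(-n))/i * (1+i)
PV_immediate = 7582.5197
PV_due = 7582.5197 * 1.02
= 7734.17


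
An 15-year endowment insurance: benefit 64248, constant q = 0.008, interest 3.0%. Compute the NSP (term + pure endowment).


Term component = 5829.5819
Pure endowment = 15_p_x * v^15 * benefit = 0.886493 * 0.641862 * 64248 = 36557.4862
NSP = 42387.068


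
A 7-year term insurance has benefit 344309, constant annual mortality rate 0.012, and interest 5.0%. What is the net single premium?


NSP = benefit * sum_{k=0}^{n-1} k_p_x * q * v^(k+1)
With constant q=0.012, v=0.952381
Sum = 0.067144
NSP = 344309 * 0.067144
= 23118.1905


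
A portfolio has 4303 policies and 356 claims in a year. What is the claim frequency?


frequency = claims / policies
= 356 / 4303
= 0.0827


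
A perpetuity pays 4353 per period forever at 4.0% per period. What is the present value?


PV = PMT / i
= 4353 / 0.04
= 108825.0


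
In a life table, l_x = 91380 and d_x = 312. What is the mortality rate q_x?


q_x = d_x / l_x
= 312 / 91380
= 0.0034


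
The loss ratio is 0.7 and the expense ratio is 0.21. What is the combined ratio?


Combined ratio = loss ratio + expense ratio
= 0.7 + 0.21
= 0.91


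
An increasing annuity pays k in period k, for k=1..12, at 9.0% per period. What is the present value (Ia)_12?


(Ia)_n = sum_{k=1}^{n} k * v^k, v = 1/(1+i)
v = 0.917431
Sum computed term by term:
(Ia)_12 = 39.3197


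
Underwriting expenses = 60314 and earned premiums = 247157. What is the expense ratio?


Expense ratio = expenses / premiums
= 60314 / 247157
= 0.244


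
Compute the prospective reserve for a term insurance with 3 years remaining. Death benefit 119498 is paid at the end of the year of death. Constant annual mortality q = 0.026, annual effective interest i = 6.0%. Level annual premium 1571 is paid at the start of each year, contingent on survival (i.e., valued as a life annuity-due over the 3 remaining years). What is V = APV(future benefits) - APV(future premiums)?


v = 1/(1+i) = 0.943396
APV(future benefits) per unit = sum_{k=0}^{2} k_p_x * q * v^(k+1) = 0.067776
APV(future benefits) = 119498 * 0.067776 = 8099.1281
Life annuity-due factor ä_{x:3} = sum_{k=0}^{2} k_p_x * v^k = 2.763186
APV(future premiums) = 1571 * 2.763186 = 4340.9655
V = 8099.1281 - 4340.9655
= 3758.1626


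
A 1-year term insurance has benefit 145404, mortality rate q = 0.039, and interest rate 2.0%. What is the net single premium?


NSP = benefit * q * v
v = 1/(1+i) = 0.980392
NSP = 145404 * 0.039 * 0.980392
= 5559.5647


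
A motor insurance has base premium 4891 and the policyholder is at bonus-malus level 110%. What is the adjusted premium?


adjusted = base * BM_level / 100
= 4891 * 110 / 100
= 4891 * 1.1
= 5380.1


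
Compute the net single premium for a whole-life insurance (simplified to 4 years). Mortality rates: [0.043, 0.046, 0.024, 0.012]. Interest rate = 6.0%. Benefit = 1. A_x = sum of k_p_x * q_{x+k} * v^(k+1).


v = 0.943396
Year 0: k_p_x=1.0, q=0.043, term=0.040566
Year 1: k_p_x=0.957, q=0.046, term=0.039179
Year 2: k_p_x=0.912978, q=0.024, term=0.018397
Year 3: k_p_x=0.891067, q=0.012, term=0.00847
A_x = 0.1066


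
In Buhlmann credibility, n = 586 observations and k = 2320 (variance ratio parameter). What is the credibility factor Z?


Z = n / (n + k)
= 586 / (586 + 2320)
= 586 / 2906
= 0.2017


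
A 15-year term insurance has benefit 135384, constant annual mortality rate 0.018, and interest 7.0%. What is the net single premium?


NSP = benefit * sum_{k=0}^{n-1} k_p_x * q * v^(k+1)
With constant q=0.018, v=0.934579
Sum = 0.14809
NSP = 135384 * 0.14809
= 20049.024


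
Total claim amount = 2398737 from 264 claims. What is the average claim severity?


severity = total / number
= 2398737 / 264
= 9086.125


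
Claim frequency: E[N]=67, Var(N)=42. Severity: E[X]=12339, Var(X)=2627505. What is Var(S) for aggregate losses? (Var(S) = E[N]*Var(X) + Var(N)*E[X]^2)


Var(S) = E[N]*Var(X) + Var(N)*E[X]^2
= 67*2627505 + 42*12339^2
= 176042835 + 6394538682
= 6.5706e+09


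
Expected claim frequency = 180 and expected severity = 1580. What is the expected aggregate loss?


E[S] = E[N] * E[X]
= 180 * 1580
= 284400


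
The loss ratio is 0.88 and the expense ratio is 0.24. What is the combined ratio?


Combined ratio = loss ratio + expense ratio
= 0.88 + 0.24
= 1.12


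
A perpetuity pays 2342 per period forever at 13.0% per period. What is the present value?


PV = PMT / i
= 2342 / 0.13
= 18015.3846


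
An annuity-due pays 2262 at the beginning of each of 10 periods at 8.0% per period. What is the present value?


PV_due = PMT * (1-(1+i)^(-n))/i * (1+i)
PV_immediate = 15178.2041
PV_due = 15178.2041 * 1.08
= 16392.4605


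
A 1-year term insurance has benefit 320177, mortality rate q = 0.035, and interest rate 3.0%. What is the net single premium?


NSP = benefit * q * v
v = 1/(1+i) = 0.970874
NSP = 320177 * 0.035 * 0.970874
= 10879.801


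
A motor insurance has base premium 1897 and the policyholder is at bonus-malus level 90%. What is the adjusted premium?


adjusted = base * BM_level / 100
= 1897 * 90 / 100
= 1897 * 0.9
= 1707.3


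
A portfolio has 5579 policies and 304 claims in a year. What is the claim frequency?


frequency = claims / policies
= 304 / 5579
= 0.0545


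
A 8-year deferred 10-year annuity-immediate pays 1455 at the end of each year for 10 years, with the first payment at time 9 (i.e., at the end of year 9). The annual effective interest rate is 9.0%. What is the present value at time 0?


PV at time 8 of the 10-year annuity-immediate:
a_n = 1455 * (1-(1+0.09)^(-10))/0.09 = 9337.692
Discount back 8 years to time 0:
PV = 9337.692 * (1+0.09)^(-8)
= 9337.692 * 0.501866
= 4686.2727
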